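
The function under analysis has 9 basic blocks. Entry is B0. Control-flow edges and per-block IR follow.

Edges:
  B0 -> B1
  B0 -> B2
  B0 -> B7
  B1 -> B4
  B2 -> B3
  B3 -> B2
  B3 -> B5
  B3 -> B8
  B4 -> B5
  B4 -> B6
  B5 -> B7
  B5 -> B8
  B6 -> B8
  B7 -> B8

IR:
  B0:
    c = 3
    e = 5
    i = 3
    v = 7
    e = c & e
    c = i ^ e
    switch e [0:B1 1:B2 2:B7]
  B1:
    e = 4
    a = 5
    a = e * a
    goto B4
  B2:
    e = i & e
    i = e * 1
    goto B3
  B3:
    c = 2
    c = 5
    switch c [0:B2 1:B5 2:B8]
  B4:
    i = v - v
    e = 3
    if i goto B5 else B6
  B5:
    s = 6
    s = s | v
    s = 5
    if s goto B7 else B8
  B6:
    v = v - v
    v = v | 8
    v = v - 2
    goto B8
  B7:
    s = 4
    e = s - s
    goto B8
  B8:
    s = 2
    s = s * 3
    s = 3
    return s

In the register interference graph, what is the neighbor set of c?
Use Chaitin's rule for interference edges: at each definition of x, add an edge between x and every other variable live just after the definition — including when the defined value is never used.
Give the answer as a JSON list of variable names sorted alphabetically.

Answer: ["e", "i", "v"]

Working:
Block summaries:
  B0: def={c,e,i,v} ue=∅
  B1: def={a,e} ue=∅
  B2: def={e,i} ue={e,i}
  B3: def={c} ue=∅
  B4: def={e,i} ue={v}
  B5: def={s} ue={v}
  B6: def={v} ue={v}
  B7: def={e,s} ue=∅
  B8: def={s} ue=∅

Backward fixpoint:
  live B0: ∅→{e,i,v}
  live B1: {v}→{v}
  live B2: {e,i,v}→{e,i,v}
  live B3: {e,i,v}→{e,i,v}
  live B4: {v}→{v}
  live B5: {v}→∅
  live B6: {v}→∅
  live B7: ∅→∅
  live B8: ∅→∅

Conflict graph:
  a↔{e,v}
  c↔{e,i,v}
  e↔{a,c,i,v}
  i↔{c,e,v}
  s↔{v}
  v↔{a,c,e,i,s}

N(c) = ["e", "i", "v"]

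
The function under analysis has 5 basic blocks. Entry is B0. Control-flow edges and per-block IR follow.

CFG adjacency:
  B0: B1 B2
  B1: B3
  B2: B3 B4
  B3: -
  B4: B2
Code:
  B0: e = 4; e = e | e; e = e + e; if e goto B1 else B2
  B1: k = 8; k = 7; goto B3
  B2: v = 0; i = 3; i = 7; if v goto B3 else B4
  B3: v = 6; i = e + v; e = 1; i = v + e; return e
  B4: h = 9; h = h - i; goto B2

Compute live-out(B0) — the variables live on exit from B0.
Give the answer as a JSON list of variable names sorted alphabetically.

Block summaries:
  B0: def={e} ue=∅
  B1: def={k} ue=∅
  B2: def={i,v} ue=∅
  B3: def={e,i,v} ue={e}
  B4: def={h} ue={i}

Liveness:
  live B0: ∅→{e}
  live B1: {e}→{e}
  live B2: {e}→{e,i}
  live B3: {e}→∅
  live B4: {e,i}→{e}

live-out(B0) = ["e"]

Answer: ["e"]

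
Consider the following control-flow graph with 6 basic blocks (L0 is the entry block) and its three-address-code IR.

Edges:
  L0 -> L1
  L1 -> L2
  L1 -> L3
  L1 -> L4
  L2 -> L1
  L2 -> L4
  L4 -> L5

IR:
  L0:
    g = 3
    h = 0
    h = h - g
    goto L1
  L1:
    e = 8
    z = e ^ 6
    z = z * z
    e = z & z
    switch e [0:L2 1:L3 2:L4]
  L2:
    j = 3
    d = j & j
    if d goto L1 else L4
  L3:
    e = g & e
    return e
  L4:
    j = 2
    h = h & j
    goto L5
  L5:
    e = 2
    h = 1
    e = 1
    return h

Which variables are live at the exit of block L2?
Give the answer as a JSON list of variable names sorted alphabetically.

Answer: ["g", "h"]

Working:
Per-block:
  L0: {g,h} / ∅
  L1: {e,z} / ∅
  L2: {d,j} / ∅
  L3: {e} / {e,g}
  L4: {h,j} / {h}
  L5: {e,h} / ∅

Backward fixpoint:
  live L0: ∅→{g,h}
  live L1: {g,h}→{e,g,h}
  live L2: {g,h}→{g,h}
  live L3: {e,g}→∅
  live L4: {h}→∅
  live L5: ∅→∅

live-out(L2) = ["g", "h"]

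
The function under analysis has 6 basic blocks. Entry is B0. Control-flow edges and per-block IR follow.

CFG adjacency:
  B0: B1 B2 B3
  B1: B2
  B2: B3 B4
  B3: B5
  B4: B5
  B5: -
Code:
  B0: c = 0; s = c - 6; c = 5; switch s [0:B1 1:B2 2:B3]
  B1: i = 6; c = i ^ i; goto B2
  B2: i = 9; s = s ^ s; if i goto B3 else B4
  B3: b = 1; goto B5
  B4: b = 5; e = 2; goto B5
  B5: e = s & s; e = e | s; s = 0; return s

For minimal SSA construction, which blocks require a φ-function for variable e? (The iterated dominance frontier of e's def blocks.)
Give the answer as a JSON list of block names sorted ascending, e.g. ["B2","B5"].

idom tree: B1←B0 B2←B0 B3←B0 B4←B2 B5←B0
Dom∩ at merges:
  B2: preds {B0,B1}: {B0} ∩ {B0,B1} = {B0}; idom=B0
  B3: preds {B0,B2}: {B0} ∩ {B0,B2} = {B0}; idom=B0
  B5: preds {B3,B4}: {B0,B3} ∩ {B0,B2,B4} = {B0}; idom=B0

DF derivation:
  B2←B0: walk · to B0
  B2←B1: walk B1 to B0
  B3←B0: walk · to B0
  B3←B2: walk B2 to B0
  B5←B3: walk B3 to B0
  B5←B4: walk B4→B2 to B0
  B0 → ∅
  B1 → {B2}
  B2 → {B3,B5}
  B3 → {B5}
  B4 → {B5}
  B5 → ∅

φ for e: defs {B4,B5}
  DF⁺ = {B5}

Answer: ["B5"]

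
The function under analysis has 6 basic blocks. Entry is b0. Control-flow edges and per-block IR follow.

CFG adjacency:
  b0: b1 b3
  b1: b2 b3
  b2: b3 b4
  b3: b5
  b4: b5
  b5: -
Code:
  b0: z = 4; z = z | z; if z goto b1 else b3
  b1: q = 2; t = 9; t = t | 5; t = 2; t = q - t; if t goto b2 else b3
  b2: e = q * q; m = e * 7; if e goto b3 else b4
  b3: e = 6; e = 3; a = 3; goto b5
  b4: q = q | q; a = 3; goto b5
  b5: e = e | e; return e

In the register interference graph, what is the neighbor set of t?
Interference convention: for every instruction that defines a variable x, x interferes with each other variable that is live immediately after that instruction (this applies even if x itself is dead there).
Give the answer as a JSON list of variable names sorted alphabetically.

def/use:
  b0: def={z} ue=∅
  b1: def={q,t} ue=∅
  b2: def={e,m} ue={q}
  b3: def={a,e} ue=∅
  b4: def={a,q} ue={q}
  b5: def={e} ue={e}

Liveness:
  b0 li=∅ lo=∅
  b1 li=∅ lo={q}
  b2 li={q} lo={e,q}
  b3 li=∅ lo={e}
  b4 li={e,q} lo={e}
  b5 li={e} lo=∅

Interfere edges:
  a↔{e}
  e↔{a,m,q}
  m↔{e,q}
  q↔{e,m,t}
  t↔{q}
  z↔∅

N(t) = ["q"]

Answer: ["q"]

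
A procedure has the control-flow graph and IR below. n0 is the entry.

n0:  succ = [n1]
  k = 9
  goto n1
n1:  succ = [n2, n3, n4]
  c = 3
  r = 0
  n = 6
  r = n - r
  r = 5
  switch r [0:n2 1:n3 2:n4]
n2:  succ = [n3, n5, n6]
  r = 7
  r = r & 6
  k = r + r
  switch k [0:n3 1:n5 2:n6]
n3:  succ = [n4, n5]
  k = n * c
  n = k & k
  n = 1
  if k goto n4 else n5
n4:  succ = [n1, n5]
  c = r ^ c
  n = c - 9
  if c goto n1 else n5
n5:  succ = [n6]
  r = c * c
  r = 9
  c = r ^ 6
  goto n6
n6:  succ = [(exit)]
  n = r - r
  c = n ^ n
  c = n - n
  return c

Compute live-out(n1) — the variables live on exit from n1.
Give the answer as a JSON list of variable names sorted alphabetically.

Per-block:
  n0 def {k} use ∅
  n1 def {c,n,r} use ∅
  n2 def {k,r} use ∅
  n3 def {k,n} use {c,n}
  n4 def {c,n} use {c,r}
  n5 def {c,r} use {c}
  n6 def {c,n} use {r}

Backward fixpoint:
  n0: in=∅ out=∅
  n1: in=∅ out={c,n,r}
  n2: in={c,n} out={c,n,r}
  n3: in={c,n,r} out={c,r}
  n4: in={c,r} out={c}
  n5: in={c} out={r}
  n6: in={r} out=∅

live-out(n1) = ["c", "n", "r"]

Answer: ["c", "n", "r"]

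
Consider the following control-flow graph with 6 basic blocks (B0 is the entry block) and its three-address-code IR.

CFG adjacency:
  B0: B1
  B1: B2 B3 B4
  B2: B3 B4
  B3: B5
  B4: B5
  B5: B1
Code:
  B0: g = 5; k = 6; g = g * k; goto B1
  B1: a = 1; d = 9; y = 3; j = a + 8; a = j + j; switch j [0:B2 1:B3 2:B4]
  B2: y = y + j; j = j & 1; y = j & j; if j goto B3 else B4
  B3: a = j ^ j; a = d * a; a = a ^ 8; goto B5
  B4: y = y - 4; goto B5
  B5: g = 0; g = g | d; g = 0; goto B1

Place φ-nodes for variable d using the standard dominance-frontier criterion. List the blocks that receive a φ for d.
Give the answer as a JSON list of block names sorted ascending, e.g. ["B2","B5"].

idom tree: B1←B0 B2←B1 B3←B1 B4←B1 B5←B1
Dom∩ at merges:
  B1: preds {B0,B5}: {B0} ∩ {B0,B1,B5} = {B0}; idom=B0
  B3: preds {B1,B2}: {B0,B1} ∩ {B0,B1,B2} = {B0,B1}; idom=B1
  B4: preds {B1,B2}: {B0,B1} ∩ {B0,B1,B2} = {B0,B1}; idom=B1
  B5: preds {B3,B4}: {B0,B1,B3} ∩ {B0,B1,B4} = {B0,B1}; idom=B1

DF derivation:
  join B1 pred B0: · stop@B0
  join B1 pred B5: B5→B1 stop@B0
  join B3 pred B1: · stop@B1
  join B3 pred B2: B2 stop@B1
  join B4 pred B1: · stop@B1
  join B4 pred B2: B2 stop@B1
  join B5 pred B3: B3 stop@B1
  join B5 pred B4: B4 stop@B1
  B0: DF=∅
  B1: DF={B1}
  B2: DF={B3,B4}
  B3: DF={B5}
  B4: DF={B5}
  B5: DF={B1}

φ for d: defs {B1}
  DF⁺ = {B1}

Answer: ["B1"]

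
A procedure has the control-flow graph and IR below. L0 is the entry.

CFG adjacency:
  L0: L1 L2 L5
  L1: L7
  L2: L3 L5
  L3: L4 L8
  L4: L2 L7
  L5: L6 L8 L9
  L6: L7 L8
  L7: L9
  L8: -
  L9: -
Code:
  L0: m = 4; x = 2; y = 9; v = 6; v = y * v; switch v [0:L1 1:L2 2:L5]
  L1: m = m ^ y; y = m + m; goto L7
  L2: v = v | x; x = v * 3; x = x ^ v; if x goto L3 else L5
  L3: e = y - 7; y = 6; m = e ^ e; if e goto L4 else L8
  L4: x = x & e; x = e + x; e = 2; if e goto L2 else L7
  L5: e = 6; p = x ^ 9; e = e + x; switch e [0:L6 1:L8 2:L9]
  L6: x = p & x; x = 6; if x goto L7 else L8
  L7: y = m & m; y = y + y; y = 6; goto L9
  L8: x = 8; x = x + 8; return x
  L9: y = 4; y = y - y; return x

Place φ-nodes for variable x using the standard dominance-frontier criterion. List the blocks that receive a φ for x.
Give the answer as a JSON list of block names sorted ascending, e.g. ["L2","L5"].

idom tree: L1←L0 L2←L0 L3←L2 L4←L3 L5←L0 L6←L5 L7←L0 L8←L0 L9←L0
Dom∩ at merges:
  L2: preds {L0,L4}: {L0} ∩ {L0,L2,L3,L4} = {L0}; idom=L0
  L5: preds {L0,L2}: {L0} ∩ {L0,L2} = {L0}; idom=L0
  L7: preds {L1,L4,L6}: {L0,L1} ∩ {L0,L2,L3,L4} ∩ {L0,L5,L6} = {L0}; idom=L0
  L8: preds {L3,L5,L6}: {L0,L2,L3} ∩ {L0,L5} ∩ {L0,L5,L6} = {L0}; idom=L0
  L9: preds {L5,L7}: {L0,L5} ∩ {L0,L7} = {L0}; idom=L0

DF walk-up:
  L2←L0: walk · to L0
  L2←L4: walk L4→L3→L2 to L0
  L5←L0: walk · to L0
  L5←L2: walk L2 to L0
  L7←L1: walk L1 to L0
  L7←L4: walk L4→L3→L2 to L0
  L7←L6: walk L6→L5 to L0
  L8←L3: walk L3→L2 to L0
  L8←L5: walk L5 to L0
  L8←L6: walk L6→L5 to L0
  L9←L5: walk L5 to L0
  L9←L7: walk L7 to L0
  L0: DF=∅
  L1: DF={L7}
  L2: DF={L2,L5,L7,L8}
  L3: DF={L2,L7,L8}
  L4: DF={L2,L7}
  L5: DF={L7,L8,L9}
  L6: DF={L7,L8}
  L7: DF={L9}
  L8: DF=∅
  L9: DF=∅

φ for x: defs {L0,L2,L4,L6,L8}
  DF⁺ = {L2,L5,L7,L8,L9}

Answer: ["L2", "L5", "L7", "L8", "L9"]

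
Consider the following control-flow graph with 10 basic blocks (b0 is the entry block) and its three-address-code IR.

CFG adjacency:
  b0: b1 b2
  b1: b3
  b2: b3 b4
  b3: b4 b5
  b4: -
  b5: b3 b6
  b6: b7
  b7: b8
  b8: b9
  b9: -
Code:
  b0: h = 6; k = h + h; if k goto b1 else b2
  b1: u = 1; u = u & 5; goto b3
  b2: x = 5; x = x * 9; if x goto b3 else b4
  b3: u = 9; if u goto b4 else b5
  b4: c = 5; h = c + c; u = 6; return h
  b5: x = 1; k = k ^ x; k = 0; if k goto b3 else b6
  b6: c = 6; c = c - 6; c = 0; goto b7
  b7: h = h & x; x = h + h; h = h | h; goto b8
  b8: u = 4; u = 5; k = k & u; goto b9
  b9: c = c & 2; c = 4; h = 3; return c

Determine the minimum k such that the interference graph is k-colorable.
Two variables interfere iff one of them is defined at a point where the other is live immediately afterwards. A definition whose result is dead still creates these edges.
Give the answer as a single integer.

def/use:
  b0: def={h,k} ue=∅
  b1: def={u} ue=∅
  b2: def={x} ue=∅
  b3: def={u} ue=∅
  b4: def={c,h,u} ue=∅
  b5: def={k,x} ue={k}
  b6: def={c} ue=∅
  b7: def={h,x} ue={h,x}
  b8: def={k,u} ue={k}
  b9: def={c,h} ue={c}

Live sets:
  live b0: ∅→{h,k}
  live b1: {h,k}→{h,k}
  live b2: {h,k}→{h,k}
  live b3: {h,k}→{h,k}
  live b4: ∅→∅
  live b5: {h,k}→{h,k,x}
  live b6: {h,k,x}→{c,h,k,x}
  live b7: {c,h,k,x}→{c,k}
  live b8: {c,k}→{c}
  live b9: {c}→∅

Interference:
  c: {h,k,u,x}
  h: {c,k,u,x}
  k: {c,h,u,x}
  u: {c,h,k}
  x: {c,h,k}

Chromatic number:
  {c,h,k,u} pairwise interfere (4-clique) ⇒ χ ≥ 4
  assign c→R0 h→R1 k→R2 u→R3 x→R3 — no edge inside a register ⇒ χ ≤ 4
  χ = 4

Answer: 4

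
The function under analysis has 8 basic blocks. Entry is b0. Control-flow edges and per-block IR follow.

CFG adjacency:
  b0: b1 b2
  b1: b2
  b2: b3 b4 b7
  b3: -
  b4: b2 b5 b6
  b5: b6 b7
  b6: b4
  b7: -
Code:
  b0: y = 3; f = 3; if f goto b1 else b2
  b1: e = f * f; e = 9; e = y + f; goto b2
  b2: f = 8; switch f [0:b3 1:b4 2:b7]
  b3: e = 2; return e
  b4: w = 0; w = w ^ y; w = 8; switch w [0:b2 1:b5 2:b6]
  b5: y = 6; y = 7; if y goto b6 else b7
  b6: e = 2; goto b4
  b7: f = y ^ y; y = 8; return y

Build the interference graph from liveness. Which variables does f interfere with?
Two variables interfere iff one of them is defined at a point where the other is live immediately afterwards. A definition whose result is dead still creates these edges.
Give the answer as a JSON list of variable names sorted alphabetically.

def/use:
  b0 def {f,y} use ∅
  b1 def {e} use {f,y}
  b2 def {f} use ∅
  b3 def {e} use ∅
  b4 def {w} use {y}
  b5 def {y} use ∅
  b6 def {e} use ∅
  b7 def {f,y} use {y}

Backward fixpoint:
  b0: in=∅ out={f,y}
  b1: in={f,y} out={y}
  b2: in={y} out={y}
  b3: in=∅ out=∅
  b4: in={y} out={y}
  b5: in=∅ out={y}
  b6: in={y} out={y}
  b7: in={y} out=∅

Interference:
  e: {f,y}
  f: {e,y}
  w: {y}
  y: {e,f,w}

N(f) = ["e", "y"]

Answer: ["e", "y"]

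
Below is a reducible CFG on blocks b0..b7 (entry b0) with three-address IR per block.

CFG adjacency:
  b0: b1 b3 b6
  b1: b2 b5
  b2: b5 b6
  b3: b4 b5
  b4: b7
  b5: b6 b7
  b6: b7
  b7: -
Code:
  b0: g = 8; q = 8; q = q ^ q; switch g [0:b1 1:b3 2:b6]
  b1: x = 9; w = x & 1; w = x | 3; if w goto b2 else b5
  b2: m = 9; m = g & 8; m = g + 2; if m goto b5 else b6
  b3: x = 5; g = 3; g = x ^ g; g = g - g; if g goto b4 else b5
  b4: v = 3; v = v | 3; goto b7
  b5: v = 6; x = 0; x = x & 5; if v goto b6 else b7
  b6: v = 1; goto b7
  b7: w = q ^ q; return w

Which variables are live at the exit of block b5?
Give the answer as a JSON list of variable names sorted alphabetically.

Answer: ["q"]

Derivation:
Block summaries:
  b0: def={g,q} ue=∅
  b1: def={w,x} ue=∅
  b2: def={m} ue={g}
  b3: def={g,x} ue=∅
  b4: def={v} ue=∅
  b5: def={v,x} ue=∅
  b6: def={v} ue=∅
  b7: def={w} ue={q}

Liveness:
  b0 li=∅ lo={g,q}
  b1 li={g,q} lo={g,q}
  b2 li={g,q} lo={q}
  b3 li={q} lo={q}
  b4 li={q} lo={q}
  b5 li={q} lo={q}
  b6 li={q} lo={q}
  b7 li={q} lo=∅

live-out(b5) = ["q"]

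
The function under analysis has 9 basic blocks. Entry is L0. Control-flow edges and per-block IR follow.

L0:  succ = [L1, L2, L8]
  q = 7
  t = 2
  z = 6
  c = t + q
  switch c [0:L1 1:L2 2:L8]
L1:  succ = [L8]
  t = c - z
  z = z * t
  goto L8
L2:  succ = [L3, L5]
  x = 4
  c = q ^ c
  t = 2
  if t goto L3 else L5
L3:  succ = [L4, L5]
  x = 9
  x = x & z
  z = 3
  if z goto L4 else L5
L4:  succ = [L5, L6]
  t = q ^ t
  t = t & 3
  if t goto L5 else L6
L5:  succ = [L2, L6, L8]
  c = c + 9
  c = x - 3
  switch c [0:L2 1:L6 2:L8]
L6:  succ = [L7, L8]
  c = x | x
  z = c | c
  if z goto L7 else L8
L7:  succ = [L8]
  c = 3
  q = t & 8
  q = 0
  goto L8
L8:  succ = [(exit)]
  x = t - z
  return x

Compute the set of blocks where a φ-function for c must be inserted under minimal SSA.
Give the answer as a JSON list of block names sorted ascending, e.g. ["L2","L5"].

Answer: ["L2", "L6", "L8"]

Analysis:
idom tree: L1←L0 L2←L0 L3←L2 L4←L3 L5←L2 L6←L2 L7←L6 L8←L0
Dom∩ at merges:
  L2: preds {L0,L5}: {L0} ∩ {L0,L2,L5} = {L0}; idom=L0
  L5: preds {L2,L3,L4}: {L0,L2} ∩ {L0,L2,L3} ∩ {L0,L2,L3,L4} = {L0,L2}; idom=L2
  L6: preds {L4,L5}: {L0,L2,L3,L4} ∩ {L0,L2,L5} = {L0,L2}; idom=L2
  L8: preds {L0,L1,L5,L6,L7}: {L0} ∩ {L0,L1} ∩ {L0,L2,L5} ∩ {L0,L2,L6} ∩ {L0,L2,L6,L7} = {L0}; idom=L0

DF derivation:
  L2←L0: walk · to L0
  L2←L5: walk L5→L2 to L0
  L5←L2: walk · to L2
  L5←L3: walk L3 to L2
  L5←L4: walk L4→L3 to L2
  L6←L4: walk L4→L3 to L2
  L6←L5: walk L5 to L2
  L8←L0: walk · to L0
  L8←L1: walk L1 to L0
  L8←L5: walk L5→L2 to L0
  L8←L6: walk L6→L2 to L0
  L8←L7: walk L7→L6→L2 to L0
  L0: DF=∅
  L1: DF={L8}
  L2: DF={L2,L8}
  L3: DF={L5,L6}
  L4: DF={L5,L6}
  L5: DF={L2,L6,L8}
  L6: DF={L8}
  L7: DF={L8}
  L8: DF=∅

φ for c: defs {L0,L2,L5,L6,L7}
  DF⁺ = {L2,L6,L8}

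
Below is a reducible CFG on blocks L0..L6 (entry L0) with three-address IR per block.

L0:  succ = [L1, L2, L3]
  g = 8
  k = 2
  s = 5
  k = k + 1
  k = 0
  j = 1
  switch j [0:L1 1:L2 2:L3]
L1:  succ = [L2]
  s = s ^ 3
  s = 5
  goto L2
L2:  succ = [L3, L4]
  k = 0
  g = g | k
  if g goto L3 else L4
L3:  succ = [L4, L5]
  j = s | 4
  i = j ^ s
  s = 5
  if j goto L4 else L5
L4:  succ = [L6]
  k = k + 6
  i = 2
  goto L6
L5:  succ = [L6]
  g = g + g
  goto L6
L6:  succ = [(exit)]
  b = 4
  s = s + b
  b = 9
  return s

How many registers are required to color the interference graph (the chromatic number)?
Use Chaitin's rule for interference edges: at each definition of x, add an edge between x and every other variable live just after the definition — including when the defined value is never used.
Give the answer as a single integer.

Answer: 5

Working:
Per-block:
  L0 def {g,j,k,s} use ∅
  L1 def {s} use {s}
  L2 def {g,k} use {g}
  L3 def {i,j,s} use {s}
  L4 def {i,k} use {k}
  L5 def {g} use {g}
  L6 def {b,s} use {s}

Live sets:
  L0 li=∅ lo={g,k,s}
  L1 li={g,s} lo={g,s}
  L2 li={g,s} lo={g,k,s}
  L3 li={g,k,s} lo={g,k,s}
  L4 li={k,s} lo={s}
  L5 li={g,s} lo={s}
  L6 li={s} lo=∅

Interfere edges:
  b — {s}
  g — {i,j,k,s}
  i — {g,j,k,s}
  j — {g,i,k,s}
  k — {g,i,j,s}
  s — {b,g,i,j,k}

Chromatic number:
  {g,i,j,k,s} pairwise interfere (5-clique) ⇒ χ ≥ 5
  5-colouring: c0={s}  c1={b,g}  c2={i}  c3={j}  c4={k}
  χ = 5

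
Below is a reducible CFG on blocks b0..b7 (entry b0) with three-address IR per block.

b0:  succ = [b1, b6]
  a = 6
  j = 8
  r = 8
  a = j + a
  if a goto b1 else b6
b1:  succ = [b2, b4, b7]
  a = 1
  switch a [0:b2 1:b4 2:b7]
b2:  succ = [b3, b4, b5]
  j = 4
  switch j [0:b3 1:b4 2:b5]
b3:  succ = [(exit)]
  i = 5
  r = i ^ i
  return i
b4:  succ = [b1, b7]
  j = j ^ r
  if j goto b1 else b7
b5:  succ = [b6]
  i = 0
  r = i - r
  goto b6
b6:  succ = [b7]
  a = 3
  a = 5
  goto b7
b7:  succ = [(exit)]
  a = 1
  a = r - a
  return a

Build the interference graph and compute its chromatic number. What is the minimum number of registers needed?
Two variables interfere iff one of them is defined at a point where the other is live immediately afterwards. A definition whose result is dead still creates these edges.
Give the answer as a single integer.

Answer: 3

Analysis:
def/use:
  b0: def={a,j,r} ue=∅
  b1: def={a} ue=∅
  b2: def={j} ue=∅
  b3: def={i,r} ue=∅
  b4: def={j} ue={j,r}
  b5: def={i,r} ue={r}
  b6: def={a} ue=∅
  b7: def={a} ue={r}

Liveness:
  live b0: ∅→{j,r}
  live b1: {j,r}→{j,r}
  live b2: {r}→{j,r}
  live b3: ∅→∅
  live b4: {j,r}→{j,r}
  live b5: {r}→{r}
  live b6: {r}→{r}
  live b7: {r}→∅

Interference:
  a↔{j,r}
  i↔{r}
  j↔{a,r}
  r↔{a,i,j}

Registers:
  clique {a,j,r} ⇒ need ≥ 3
  3-colouring: r0={r}  r1={a,i}  r2={j}
  χ = 3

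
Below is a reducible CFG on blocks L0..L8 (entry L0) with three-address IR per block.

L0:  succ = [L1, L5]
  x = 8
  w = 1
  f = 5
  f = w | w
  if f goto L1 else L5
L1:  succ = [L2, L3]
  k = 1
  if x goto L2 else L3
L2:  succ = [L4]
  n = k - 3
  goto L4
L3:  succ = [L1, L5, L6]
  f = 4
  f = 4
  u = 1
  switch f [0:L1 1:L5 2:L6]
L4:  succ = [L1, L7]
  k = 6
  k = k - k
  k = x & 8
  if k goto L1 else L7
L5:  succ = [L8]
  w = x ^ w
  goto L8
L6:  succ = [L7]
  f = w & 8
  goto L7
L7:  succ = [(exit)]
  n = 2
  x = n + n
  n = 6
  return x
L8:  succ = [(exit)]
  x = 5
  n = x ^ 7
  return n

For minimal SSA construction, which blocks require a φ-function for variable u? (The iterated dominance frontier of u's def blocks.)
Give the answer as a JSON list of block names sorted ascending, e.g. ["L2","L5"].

Answer: ["L1", "L5", "L7"]

Working:
idom tree: L1←L0 L2←L1 L3←L1 L4←L2 L5←L0 L6←L3 L7←L1 L8←L5
Dom at joins:
  L1: preds {L0,L3,L4}: {L0} ∩ {L0,L1,L3} ∩ {L0,L1,L2,L4} = {L0}; idom=L0
  L5: preds {L0,L3}: {L0} ∩ {L0,L1,L3} = {L0}; idom=L0
  L7: preds {L4,L6}: {L0,L1,L2,L4} ∩ {L0,L1,L3,L6} = {L0,L1}; idom=L1

DF walk-up:
  L1←L0: walk · to L0
  L1←L3: walk L3→L1 to L0
  L1←L4: walk L4→L2→L1 to L0
  L5←L0: walk · to L0
  L5←L3: walk L3→L1 to L0
  L7←L4: walk L4→L2 to L1
  L7←L6: walk L6→L3 to L1
  L0: DF=∅
  L1: DF={L1,L5}
  L2: DF={L1,L7}
  L3: DF={L1,L5,L7}
  L4: DF={L1,L7}
  L5: DF=∅
  L6: DF={L7}
  L7: DF=∅
  L8: DF=∅

φ for u: defs {L3}
  DF⁺ = {L1,L5,L7}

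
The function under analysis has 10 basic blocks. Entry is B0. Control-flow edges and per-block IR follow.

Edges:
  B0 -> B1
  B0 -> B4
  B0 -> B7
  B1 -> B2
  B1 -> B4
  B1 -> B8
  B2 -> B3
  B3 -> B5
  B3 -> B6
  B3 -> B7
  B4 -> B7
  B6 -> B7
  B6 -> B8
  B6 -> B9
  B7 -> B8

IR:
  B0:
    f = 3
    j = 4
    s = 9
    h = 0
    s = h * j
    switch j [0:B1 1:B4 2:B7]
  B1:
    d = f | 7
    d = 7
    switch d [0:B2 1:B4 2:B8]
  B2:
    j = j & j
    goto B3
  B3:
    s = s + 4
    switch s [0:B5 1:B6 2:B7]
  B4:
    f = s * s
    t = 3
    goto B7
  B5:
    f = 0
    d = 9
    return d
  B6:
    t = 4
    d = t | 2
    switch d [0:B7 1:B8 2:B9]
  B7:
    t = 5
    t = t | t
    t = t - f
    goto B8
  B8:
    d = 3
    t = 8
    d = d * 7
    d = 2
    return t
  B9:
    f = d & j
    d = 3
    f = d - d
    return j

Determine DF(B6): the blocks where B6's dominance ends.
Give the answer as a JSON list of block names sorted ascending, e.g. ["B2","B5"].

Answer: ["B7", "B8"]

Analysis:
idom tree: B1←B0 B2←B1 B3←B2 B4←B0 B5←B3 B6←B3 B7←B0 B8←B0 B9←B6
Dom∩ at merges:
  B4: preds {B0,B1}: {B0} ∩ {B0,B1} = {B0}; idom=B0
  B7: preds {B0,B3,B4,B6}: {B0} ∩ {B0,B1,B2,B3} ∩ {B0,B4} ∩ {B0,B1,B2,B3,B6} = {B0}; idom=B0
  B8: preds {B1,B6,B7}: {B0,B1} ∩ {B0,B1,B2,B3,B6} ∩ {B0,B7} = {B0}; idom=B0

Frontier:
  join B4 pred B0: · stop@B0
  join B4 pred B1: B1 stop@B0
  join B7 pred B0: · stop@B0
  join B7 pred B3: B3→B2→B1 stop@B0
  join B7 pred B4: B4 stop@B0
  join B7 pred B6: B6→B3→B2→B1 stop@B0
  join B8 pred B1: B1 stop@B0
  join B8 pred B6: B6→B3→B2→B1 stop@B0
  join B8 pred B7: B7 stop@B0
  B0: DF=∅
  B1: DF={B4,B7,B8}
  B2: DF={B7,B8}
  B3: DF={B7,B8}
  B4: DF={B7}
  B5: DF=∅
  B6: DF={B7,B8}
  B7: DF={B8}
  B8: DF=∅
  B9: DF=∅

DF(B6) = ["B7", "B8"]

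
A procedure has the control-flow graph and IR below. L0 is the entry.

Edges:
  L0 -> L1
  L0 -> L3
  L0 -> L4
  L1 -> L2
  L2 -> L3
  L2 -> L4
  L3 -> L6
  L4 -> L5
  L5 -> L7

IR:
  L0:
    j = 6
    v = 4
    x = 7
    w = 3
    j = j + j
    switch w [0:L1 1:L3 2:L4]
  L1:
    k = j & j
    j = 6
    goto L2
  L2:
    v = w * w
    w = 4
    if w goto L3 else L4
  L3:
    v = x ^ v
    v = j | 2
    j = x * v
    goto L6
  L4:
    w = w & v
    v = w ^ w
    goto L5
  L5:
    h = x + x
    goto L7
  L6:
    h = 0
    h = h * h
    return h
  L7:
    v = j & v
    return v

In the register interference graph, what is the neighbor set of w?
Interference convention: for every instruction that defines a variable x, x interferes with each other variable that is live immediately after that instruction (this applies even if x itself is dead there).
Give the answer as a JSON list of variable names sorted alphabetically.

def/use:
  L0: {j,v,w,x} / ∅
  L1: {j,k} / {j}
  L2: {v,w} / {w}
  L3: {j,v} / {j,v,x}
  L4: {v,w} / {v,w}
  L5: {h} / {x}
  L6: {h} / ∅
  L7: {v} / {j,v}

Backward fixpoint:
  L0 li=∅ lo={j,v,w,x}
  L1 li={j,w,x} lo={j,w,x}
  L2 li={j,w,x} lo={j,v,w,x}
  L3 li={j,v,x} lo=∅
  L4 li={j,v,w,x} lo={j,v,x}
  L5 li={j,v,x} lo={j,v}
  L6 li=∅ lo=∅
  L7 li={j,v} lo=∅

Conflict graph:
  h — {j,v}
  j — {h,v,w,x}
  k — {w,x}
  v — {h,j,w,x}
  w — {j,k,v,x}
  x — {j,k,v,w}

N(w) = ["j", "k", "v", "x"]

Answer: ["j", "k", "v", "x"]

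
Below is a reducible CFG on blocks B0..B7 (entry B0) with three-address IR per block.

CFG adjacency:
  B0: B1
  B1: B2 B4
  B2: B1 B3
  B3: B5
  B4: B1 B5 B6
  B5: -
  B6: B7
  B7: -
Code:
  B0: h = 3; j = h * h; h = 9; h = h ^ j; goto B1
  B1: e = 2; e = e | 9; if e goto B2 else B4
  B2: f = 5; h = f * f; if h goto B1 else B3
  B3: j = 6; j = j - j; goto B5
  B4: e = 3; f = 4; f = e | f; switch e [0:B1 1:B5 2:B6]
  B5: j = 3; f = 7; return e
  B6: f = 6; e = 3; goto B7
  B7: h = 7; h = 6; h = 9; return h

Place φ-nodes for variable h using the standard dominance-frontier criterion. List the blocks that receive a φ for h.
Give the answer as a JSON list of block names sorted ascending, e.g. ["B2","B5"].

Answer: ["B1", "B5"]

Working:
idom tree: B1←B0 B2←B1 B3←B2 B4←B1 B5←B1 B6←B4 B7←B6
Join-block Dom:
  B1: preds {B0,B2,B4}: {B0} ∩ {B0,B1,B2} ∩ {B0,B1,B4} = {B0}; idom=B0
  B5: preds {B3,B4}: {B0,B1,B2,B3} ∩ {B0,B1,B4} = {B0,B1}; idom=B1

DF derivation:
  join B1 pred B0: · stop@B0
  join B1 pred B2: B2→B1 stop@B0
  join B1 pred B4: B4→B1 stop@B0
  join B5 pred B3: B3→B2 stop@B1
  join B5 pred B4: B4 stop@B1
  DF(B0)=∅
  DF(B1)={B1}
  DF(B2)={B1,B5}
  DF(B3)={B5}
  DF(B4)={B1,B5}
  DF(B5)=∅
  DF(B6)=∅
  DF(B7)=∅

φ for h: defs {B0,B2,B7}
  DF⁺ = {B1,B5}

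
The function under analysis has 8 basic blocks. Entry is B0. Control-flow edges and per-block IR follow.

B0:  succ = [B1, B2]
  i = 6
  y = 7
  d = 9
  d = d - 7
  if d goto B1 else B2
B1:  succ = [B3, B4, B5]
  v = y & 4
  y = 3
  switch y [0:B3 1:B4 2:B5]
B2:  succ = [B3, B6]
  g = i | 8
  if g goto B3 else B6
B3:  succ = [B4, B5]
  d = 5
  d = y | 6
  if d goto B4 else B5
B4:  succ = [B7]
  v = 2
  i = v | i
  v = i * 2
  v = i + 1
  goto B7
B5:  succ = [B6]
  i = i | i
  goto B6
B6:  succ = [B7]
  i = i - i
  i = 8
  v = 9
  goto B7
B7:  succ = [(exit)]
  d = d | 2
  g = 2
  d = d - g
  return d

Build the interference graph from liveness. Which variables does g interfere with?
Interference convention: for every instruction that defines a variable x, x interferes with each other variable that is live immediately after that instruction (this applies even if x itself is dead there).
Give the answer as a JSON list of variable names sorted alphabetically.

Per-block:
  B0 def {d,i,y} use ∅
  B1 def {v,y} use {y}
  B2 def {g} use {i}
  B3 def {d} use {y}
  B4 def {i,v} use {i}
  B5 def {i} use {i}
  B6 def {i,v} use {i}
  B7 def {d,g} use {d}

Liveness:
  live B0: ∅→{d,i,y}
  live B1: {d,i,y}→{d,i,y}
  live B2: {d,i,y}→{d,i,y}
  live B3: {i,y}→{d,i}
  live B4: {d,i}→{d}
  live B5: {d,i}→{d,i}
  live B6: {d,i}→{d}
  live B7: {d}→∅

Interfere edges:
  d↔{g,i,v,y}
  g↔{d,i,y}
  i↔{d,g,v,y}
  v↔{d,i}
  y↔{d,g,i}

N(g) = ["d", "i", "y"]

Answer: ["d", "i", "y"]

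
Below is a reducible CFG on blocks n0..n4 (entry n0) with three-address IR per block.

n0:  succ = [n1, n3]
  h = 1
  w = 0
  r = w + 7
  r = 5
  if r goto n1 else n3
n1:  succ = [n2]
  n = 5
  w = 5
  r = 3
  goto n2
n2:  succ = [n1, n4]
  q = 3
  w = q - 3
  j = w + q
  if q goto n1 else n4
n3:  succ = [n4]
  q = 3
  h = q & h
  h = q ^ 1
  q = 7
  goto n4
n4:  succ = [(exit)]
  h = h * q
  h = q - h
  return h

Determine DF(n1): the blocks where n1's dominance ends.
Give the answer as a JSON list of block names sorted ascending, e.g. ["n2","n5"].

idom tree: n1←n0 n2←n1 n3←n0 n4←n0
Join-block Dom:
  n1: preds {n0,n2}: {n0} ∩ {n0,n1,n2} = {n0}; idom=n0
  n4: preds {n2,n3}: {n0,n1,n2} ∩ {n0,n3} = {n0}; idom=n0

DF walk-up:
  n1←n0: walk · to n0
  n1←n2: walk n2→n1 to n0
  n4←n2: walk n2→n1 to n0
  n4←n3: walk n3 to n0
  n0: DF=∅
  n1: DF={n1,n4}
  n2: DF={n1,n4}
  n3: DF={n4}
  n4: DF=∅

DF(n1) = ["n1", "n4"]

Answer: ["n1", "n4"]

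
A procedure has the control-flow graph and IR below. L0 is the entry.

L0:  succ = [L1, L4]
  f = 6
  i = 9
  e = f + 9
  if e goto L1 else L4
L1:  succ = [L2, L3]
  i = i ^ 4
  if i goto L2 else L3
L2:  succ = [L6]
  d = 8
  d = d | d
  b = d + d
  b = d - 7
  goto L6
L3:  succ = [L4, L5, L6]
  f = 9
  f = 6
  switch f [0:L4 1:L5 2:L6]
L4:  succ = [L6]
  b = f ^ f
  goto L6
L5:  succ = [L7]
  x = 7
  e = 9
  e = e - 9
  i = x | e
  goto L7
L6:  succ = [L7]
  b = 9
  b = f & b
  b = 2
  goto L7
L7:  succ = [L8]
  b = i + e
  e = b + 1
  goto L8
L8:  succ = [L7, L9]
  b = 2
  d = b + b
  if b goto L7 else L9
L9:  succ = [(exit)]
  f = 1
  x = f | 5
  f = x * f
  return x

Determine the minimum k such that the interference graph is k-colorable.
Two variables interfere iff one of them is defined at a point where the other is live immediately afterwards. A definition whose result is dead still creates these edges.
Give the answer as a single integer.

Answer: 5

Derivation:
Per-block:
  L0: def={e,f,i} ue=∅
  L1: def={i} ue={i}
  L2: def={b,d} ue=∅
  L3: def={f} ue=∅
  L4: def={b} ue={f}
  L5: def={e,i,x} ue=∅
  L6: def={b} ue={f}
  L7: def={b,e} ue={e,i}
  L8: def={b,d} ue=∅
  L9: def={f,x} ue=∅

Liveness:
  L0 li=∅ lo={e,f,i}
  L1 li={e,f,i} lo={e,f,i}
  L2 li={e,f,i} lo={e,f,i}
  L3 li={e,i} lo={e,f,i}
  L4 li={e,f,i} lo={e,f,i}
  L5 li=∅ lo={e,i}
  L6 li={e,f,i} lo={e,i}
  L7 li={e,i} lo={e,i}
  L8 li={e,i} lo={e,i}
  L9 li=∅ lo=∅

Conflict graph:
  b↔{d,e,f,i}
  d↔{b,e,f,i}
  e↔{b,d,f,i,x}
  f↔{b,d,e,i,x}
  i↔{b,d,e,f}
  x↔{e,f}

Registers:
  clique {b,d,e,f,i} ⇒ need ≥ 5
  5-colouring: R0={e}  R1={f}  R2={b,x}  R3={d}  R4={i}
  χ = 5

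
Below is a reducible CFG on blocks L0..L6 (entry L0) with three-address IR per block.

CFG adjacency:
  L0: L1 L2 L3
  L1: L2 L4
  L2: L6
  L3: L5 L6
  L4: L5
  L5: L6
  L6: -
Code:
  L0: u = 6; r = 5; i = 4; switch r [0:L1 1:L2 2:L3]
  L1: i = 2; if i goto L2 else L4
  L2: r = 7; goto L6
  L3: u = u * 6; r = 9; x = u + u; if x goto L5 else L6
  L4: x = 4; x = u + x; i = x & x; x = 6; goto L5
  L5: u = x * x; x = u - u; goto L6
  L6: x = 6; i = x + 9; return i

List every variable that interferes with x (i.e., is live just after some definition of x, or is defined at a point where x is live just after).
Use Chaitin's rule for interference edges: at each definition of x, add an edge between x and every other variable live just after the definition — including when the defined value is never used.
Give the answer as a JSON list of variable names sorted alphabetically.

Answer: ["u"]

Analysis:
Per-block:
  L0: {i,r,u} / ∅
  L1: {i} / ∅
  L2: {r} / ∅
  L3: {r,u,x} / {u}
  L4: {i,x} / {u}
  L5: {u,x} / {x}
  L6: {i,x} / ∅

Live sets:
  live L0: ∅→{u}
  live L1: {u}→{u}
  live L2: ∅→∅
  live L3: {u}→{x}
  live L4: {u}→{x}
  live L5: {x}→∅
  live L6: ∅→∅

Interference:
  i: {r,u}
  r: {i,u}
  u: {i,r,x}
  x: {u}

N(x) = ["u"]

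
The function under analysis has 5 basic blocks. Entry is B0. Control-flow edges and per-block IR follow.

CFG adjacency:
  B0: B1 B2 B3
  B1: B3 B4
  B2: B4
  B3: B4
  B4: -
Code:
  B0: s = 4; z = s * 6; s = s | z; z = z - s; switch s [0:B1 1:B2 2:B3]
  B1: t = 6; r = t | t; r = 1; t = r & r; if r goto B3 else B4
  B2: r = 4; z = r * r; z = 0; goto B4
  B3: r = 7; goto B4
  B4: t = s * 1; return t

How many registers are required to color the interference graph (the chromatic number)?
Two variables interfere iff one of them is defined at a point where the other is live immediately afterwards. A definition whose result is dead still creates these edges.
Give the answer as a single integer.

Answer: 3

Working:
Per-block:
  B0: {s,z} / ∅
  B1: {r,t} / ∅
  B2: {r,z} / ∅
  B3: {r} / ∅
  B4: {t} / {s}

Liveness:
  B0: in=∅ out={s}
  B1: in={s} out={s}
  B2: in={s} out={s}
  B3: in={s} out={s}
  B4: in={s} out=∅

Conflict graph:
  r — {s,t}
  s — {r,t,z}
  t — {r,s}
  z — {s}

Chromatic number:
  {r,s,t} pairwise interfere (3-clique) ⇒ χ ≥ 3
  assign r→R1 s→R0 t→R2 z→R1 — no edge inside a register ⇒ χ ≤ 3
  χ = 3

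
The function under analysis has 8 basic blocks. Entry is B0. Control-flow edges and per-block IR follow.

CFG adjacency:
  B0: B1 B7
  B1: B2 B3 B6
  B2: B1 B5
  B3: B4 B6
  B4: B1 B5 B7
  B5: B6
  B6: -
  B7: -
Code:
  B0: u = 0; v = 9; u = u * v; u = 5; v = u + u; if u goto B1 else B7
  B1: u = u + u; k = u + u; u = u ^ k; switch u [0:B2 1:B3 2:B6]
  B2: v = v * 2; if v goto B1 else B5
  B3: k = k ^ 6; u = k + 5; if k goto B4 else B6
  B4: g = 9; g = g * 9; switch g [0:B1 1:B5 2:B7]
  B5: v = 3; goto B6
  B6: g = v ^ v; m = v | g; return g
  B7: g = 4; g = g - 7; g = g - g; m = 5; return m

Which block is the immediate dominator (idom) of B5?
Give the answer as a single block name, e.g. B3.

Answer: B1

Derivation:
idom tree: B1←B0 B2←B1 B3←B1 B4←B3 B5←B1 B6←B1 B7←B0
Dom∩ at merges:
  B1: preds {B0,B2,B4}: {B0} ∩ {B0,B1,B2} ∩ {B0,B1,B3,B4} = {B0}; idom=B0
  B5: preds {B2,B4}: {B0,B1,B2} ∩ {B0,B1,B3,B4} = {B0,B1}; idom=B1
  B6: preds {B1,B3,B5}: {B0,B1} ∩ {B0,B1,B3} ∩ {B0,B1,B5} = {B0,B1}; idom=B1
  B7: preds {B0,B4}: {B0} ∩ {B0,B1,B3,B4} = {B0}; idom=B0

idom(B5) = B1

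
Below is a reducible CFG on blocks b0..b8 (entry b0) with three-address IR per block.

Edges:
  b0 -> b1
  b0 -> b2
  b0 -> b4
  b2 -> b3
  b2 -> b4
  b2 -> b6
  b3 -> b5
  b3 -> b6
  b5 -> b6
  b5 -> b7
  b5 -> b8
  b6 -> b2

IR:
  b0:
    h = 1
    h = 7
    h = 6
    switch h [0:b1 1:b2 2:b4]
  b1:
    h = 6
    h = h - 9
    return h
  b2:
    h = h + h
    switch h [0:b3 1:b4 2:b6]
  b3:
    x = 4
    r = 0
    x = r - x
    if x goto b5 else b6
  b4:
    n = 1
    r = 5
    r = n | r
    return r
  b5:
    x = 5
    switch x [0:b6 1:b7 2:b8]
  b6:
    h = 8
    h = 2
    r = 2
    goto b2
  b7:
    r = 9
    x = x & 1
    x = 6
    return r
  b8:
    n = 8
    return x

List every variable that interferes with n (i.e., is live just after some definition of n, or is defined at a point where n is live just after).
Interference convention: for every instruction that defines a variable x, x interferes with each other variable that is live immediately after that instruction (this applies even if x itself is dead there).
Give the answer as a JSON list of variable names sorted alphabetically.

def/use:
  b0 def {h} use ∅
  b1 def {h} use ∅
  b2 def {h} use {h}
  b3 def {r,x} use ∅
  b4 def {n,r} use ∅
  b5 def {x} use ∅
  b6 def {h,r} use ∅
  b7 def {r,x} use {x}
  b8 def {n} use {x}

Liveness:
  b0: in=∅ out={h}
  b1: in=∅ out=∅
  b2: in={h} out=∅
  b3: in=∅ out=∅
  b4: in=∅ out=∅
  b5: in=∅ out={x}
  b6: in=∅ out={h}
  b7: in={x} out=∅
  b8: in={x} out=∅

Conflict graph:
  h — {r}
  n — {r,x}
  r — {h,n,x}
  x — {n,r}

N(n) = ["r", "x"]

Answer: ["r", "x"]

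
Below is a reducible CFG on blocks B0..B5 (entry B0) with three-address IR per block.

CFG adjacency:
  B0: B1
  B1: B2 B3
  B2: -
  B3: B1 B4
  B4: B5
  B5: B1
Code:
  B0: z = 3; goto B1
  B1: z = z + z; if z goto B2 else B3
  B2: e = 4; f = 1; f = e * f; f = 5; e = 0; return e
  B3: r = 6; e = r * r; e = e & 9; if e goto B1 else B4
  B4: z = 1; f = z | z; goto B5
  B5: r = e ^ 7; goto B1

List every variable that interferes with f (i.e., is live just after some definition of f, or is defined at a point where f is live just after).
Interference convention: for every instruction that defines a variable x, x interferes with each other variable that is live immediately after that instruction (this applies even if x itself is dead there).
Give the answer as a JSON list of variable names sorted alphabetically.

Answer: ["e", "z"]

Derivation:
Block summaries:
  B0 def {z} use ∅
  B1 def {z} use {z}
  B2 def {e,f} use ∅
  B3 def {e,r} use ∅
  B4 def {f,z} use ∅
  B5 def {r} use {e}

Live sets:
  B0 li=∅ lo={z}
  B1 li={z} lo={z}
  B2 li=∅ lo=∅
  B3 li={z} lo={e,z}
  B4 li={e} lo={e,z}
  B5 li={e,z} lo={z}

Interfere edges:
  e — {f,z}
  f — {e,z}
  r — {z}
  z — {e,f,r}

N(f) = ["e", "z"]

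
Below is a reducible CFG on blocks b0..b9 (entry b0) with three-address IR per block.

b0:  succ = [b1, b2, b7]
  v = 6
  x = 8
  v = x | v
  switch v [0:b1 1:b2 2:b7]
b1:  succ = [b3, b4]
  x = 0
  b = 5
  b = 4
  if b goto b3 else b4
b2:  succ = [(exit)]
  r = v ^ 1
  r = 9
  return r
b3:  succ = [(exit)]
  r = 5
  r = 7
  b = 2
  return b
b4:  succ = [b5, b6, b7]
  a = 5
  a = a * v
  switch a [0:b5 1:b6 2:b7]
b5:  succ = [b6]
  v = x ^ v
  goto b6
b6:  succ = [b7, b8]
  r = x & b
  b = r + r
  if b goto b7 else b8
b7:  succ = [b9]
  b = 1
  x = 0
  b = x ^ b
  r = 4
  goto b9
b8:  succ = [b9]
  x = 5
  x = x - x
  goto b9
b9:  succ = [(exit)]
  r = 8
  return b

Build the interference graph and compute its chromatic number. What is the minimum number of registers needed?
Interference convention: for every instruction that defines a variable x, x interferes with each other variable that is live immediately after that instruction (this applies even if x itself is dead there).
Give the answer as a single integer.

def/use:
  b0 def {v,x} use ∅
  b1 def {b,x} use ∅
  b2 def {r} use {v}
  b3 def {b,r} use ∅
  b4 def {a} use {v}
  b5 def {v} use {v,x}
  b6 def {b,r} use {b,x}
  b7 def {b,r,x} use ∅
  b8 def {x} use ∅
  b9 def {r} use {b}

Liveness:
  b0 li=∅ lo={v}
  b1 li={v} lo={b,v,x}
  b2 li={v} lo=∅
  b3 li=∅ lo=∅
  b4 li={b,v,x} lo={b,v,x}
  b5 li={b,v,x} lo={b,x}
  b6 li={b,x} lo={b}
  b7 li=∅ lo={b}
  b8 li={b} lo={b}
  b9 li={b} lo=∅

Interfere edges:
  a: {b,v,x}
  b: {a,r,v,x}
  r: {b}
  v: {a,b,x}
  x: {a,b,v}

Colouring:
  {a,b,v,x} pairwise interfere (4-clique) ⇒ χ ≥ 4
  assign a→r1 b→r0 r→r1 v→r2 x→r3 — no edge inside a register ⇒ χ ≤ 4
  χ = 4

Answer: 4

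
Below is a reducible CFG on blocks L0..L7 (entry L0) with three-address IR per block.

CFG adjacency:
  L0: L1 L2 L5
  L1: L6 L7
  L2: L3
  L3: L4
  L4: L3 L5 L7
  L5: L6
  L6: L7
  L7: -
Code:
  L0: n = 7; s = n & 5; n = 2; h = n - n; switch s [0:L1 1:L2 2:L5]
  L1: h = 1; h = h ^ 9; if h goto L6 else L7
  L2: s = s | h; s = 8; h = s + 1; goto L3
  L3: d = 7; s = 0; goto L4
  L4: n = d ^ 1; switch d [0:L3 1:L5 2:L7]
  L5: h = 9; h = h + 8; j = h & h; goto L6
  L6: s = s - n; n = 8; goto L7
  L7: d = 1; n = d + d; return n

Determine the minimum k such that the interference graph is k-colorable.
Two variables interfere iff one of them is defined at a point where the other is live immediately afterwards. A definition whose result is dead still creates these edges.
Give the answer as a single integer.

def/use:
  L0 def {h,n,s} use ∅
  L1 def {h} use ∅
  L2 def {h,s} use {h,s}
  L3 def {d,s} use ∅
  L4 def {n} use {d}
  L5 def {h,j} use ∅
  L6 def {n,s} use {n,s}
  L7 def {d,n} use ∅

Liveness:
  L0: in=∅ out={h,n,s}
  L1: in={n,s} out={n,s}
  L2: in={h,s} out=∅
  L3: in=∅ out={d,s}
  L4: in={d,s} out={n,s}
  L5: in={n,s} out={n,s}
  L6: in={n,s} out=∅
  L7: in=∅ out=∅

Conflict graph:
  d↔{n,s}
  h↔{n,s}
  j↔{n,s}
  n↔{d,h,j,s}
  s↔{d,h,j,n}

Chromatic number:
  {d,n,s} pairwise interfere (3-clique) ⇒ χ ≥ 3
  assign d→R2 h→R2 j→R2 n→R0 s→R1 — no edge inside a register ⇒ χ ≤ 3
  χ = 3

Answer: 3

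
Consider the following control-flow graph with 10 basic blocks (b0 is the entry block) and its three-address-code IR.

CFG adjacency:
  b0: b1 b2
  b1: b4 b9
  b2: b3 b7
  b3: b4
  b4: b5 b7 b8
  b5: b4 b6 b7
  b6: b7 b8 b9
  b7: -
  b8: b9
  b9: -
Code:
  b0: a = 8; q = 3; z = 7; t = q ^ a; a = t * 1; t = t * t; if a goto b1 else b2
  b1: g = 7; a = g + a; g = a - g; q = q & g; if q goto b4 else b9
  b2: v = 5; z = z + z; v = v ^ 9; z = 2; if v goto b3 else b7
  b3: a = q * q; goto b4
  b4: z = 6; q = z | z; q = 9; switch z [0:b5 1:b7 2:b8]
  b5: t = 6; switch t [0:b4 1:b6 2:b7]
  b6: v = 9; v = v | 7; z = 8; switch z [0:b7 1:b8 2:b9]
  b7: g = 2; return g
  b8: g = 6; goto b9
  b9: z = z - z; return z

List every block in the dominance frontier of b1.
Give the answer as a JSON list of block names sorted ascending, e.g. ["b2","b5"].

Answer: ["b4", "b9"]

Analysis:
idom tree: b1←b0 b2←b0 b3←b2 b4←b0 b5←b4 b6←b5 b7←b0 b8←b4 b9←b0
Join-block Dom:
  b4: preds {b1,b3,b5}: {b0,b1} ∩ {b0,b2,b3} ∩ {b0,b4,b5} = {b0}; idom=b0
  b7: preds {b2,b4,b5,b6}: {b0,b2} ∩ {b0,b4} ∩ {b0,b4,b5} ∩ {b0,b4,b5,b6} = {b0}; idom=b0
  b8: preds {b4,b6}: {b0,b4} ∩ {b0,b4,b5,b6} = {b0,b4}; idom=b4
  b9: preds {b1,b6,b8}: {b0,b1} ∩ {b0,b4,b5,b6} ∩ {b0,b4,b8} = {b0}; idom=b0

DF derivation:
  join b4 pred b1: b1 stop@b0
  join b4 pred b3: b3→b2 stop@b0
  join b4 pred b5: b5→b4 stop@b0
  join b7 pred b2: b2 stop@b0
  join b7 pred b4: b4 stop@b0
  join b7 pred b5: b5→b4 stop@b0
  join b7 pred b6: b6→b5→b4 stop@b0
  join b8 pred b4: · stop@b4
  join b8 pred b6: b6→b5 stop@b4
  join b9 pred b1: b1 stop@b0
  join b9 pred b6: b6→b5→b4 stop@b0
  join b9 pred b8: b8→b4 stop@b0
  DF(b0)=∅
  DF(b1)={b4,b9}
  DF(b2)={b4,b7}
  DF(b3)={b4}
  DF(b4)={b4,b7,b9}
  DF(b5)={b4,b7,b8,b9}
  DF(b6)={b7,b8,b9}
  DF(b7)=∅
  DF(b8)={b9}
  DF(b9)=∅

DF(b1) = ["b4", "b9"]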